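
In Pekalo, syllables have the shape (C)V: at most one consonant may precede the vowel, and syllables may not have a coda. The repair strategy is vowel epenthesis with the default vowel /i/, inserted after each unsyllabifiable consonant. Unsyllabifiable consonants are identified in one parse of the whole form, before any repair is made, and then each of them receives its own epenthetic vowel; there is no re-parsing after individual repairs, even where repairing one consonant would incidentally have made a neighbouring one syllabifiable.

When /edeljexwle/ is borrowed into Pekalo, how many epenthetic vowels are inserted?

The unsyllabifiable consonants are /l/, /x/, /w/; each receives one epenthetic vowel.

3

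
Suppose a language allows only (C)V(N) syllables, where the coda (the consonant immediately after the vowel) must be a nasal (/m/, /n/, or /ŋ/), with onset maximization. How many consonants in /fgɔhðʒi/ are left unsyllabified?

The consonants /f/, /h/, /ð/ cannot be parsed into a legal (C)V(N) syllable (only a nasal (/m/, /n/, or /ŋ/) is licensed in coda position; onsets are limited to one consonant).

3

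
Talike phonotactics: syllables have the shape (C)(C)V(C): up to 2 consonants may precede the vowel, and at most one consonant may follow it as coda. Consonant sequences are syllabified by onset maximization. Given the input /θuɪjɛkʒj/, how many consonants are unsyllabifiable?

2

Under (C)(C)V(C), the unsyllabifiable consonants are /ʒ/, /j/ (at most one coda consonant is licensed; onsets may contain at most 2 consonants).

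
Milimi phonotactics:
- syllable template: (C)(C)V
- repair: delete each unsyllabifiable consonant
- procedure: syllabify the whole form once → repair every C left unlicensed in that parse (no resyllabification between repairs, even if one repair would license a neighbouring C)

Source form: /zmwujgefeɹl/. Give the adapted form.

The consonants /z/, /ɹ/, /l/ cannot be parsed into a legal (C)(C)V syllable (no codas are permitted; onsets may contain at most 2 consonants).
Each unlicensed consonant is deleted: /z/, /ɹ/, /l/.

mwujgefe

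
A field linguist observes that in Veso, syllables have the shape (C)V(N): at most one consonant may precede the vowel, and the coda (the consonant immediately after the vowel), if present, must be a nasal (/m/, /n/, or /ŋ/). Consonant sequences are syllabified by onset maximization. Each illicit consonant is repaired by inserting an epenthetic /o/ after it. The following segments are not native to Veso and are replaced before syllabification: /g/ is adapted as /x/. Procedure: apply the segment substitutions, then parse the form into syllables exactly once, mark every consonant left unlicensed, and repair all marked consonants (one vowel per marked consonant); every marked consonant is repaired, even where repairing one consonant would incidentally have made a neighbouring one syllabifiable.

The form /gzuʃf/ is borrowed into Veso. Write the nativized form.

xozuʃofo

Substitution: /g/ → /x/, giving /xzuʃf/.
Syllabifying with onset maximization leaves /x/, /ʃ/, /f/ stranded (only a nasal (/m/, /n/, or /ŋ/) is licensed in coda position; onsets are limited to one consonant).
Inserting the epenthetic vowel yields /x/ → /xo/, /ʃ/ → /ʃo/, /f/ → /fo/.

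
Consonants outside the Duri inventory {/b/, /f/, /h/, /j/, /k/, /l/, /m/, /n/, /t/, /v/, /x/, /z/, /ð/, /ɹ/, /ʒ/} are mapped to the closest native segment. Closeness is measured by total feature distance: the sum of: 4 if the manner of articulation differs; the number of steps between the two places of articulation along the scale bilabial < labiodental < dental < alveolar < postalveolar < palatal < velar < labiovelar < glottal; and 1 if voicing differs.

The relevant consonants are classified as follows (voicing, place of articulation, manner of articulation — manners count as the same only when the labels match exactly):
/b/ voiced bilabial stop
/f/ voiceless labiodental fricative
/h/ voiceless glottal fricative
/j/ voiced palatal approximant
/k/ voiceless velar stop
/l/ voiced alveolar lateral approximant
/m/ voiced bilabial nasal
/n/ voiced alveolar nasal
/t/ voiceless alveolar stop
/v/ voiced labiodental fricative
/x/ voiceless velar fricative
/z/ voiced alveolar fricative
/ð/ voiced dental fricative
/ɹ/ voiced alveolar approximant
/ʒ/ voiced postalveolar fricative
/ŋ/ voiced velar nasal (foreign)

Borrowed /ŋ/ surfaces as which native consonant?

/n/ is closest: same manner (nasal), place distance 3 (velar→alveolar), same voicing; total 3. Next closest is /j/ at distance 5.

n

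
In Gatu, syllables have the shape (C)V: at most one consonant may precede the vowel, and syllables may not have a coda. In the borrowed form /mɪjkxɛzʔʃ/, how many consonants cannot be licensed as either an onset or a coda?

Syllabifying with onset maximization leaves /j/, /k/, /z/, /ʔ/, /ʃ/ stranded (no codas are permitted; onsets are limited to one consonant).

5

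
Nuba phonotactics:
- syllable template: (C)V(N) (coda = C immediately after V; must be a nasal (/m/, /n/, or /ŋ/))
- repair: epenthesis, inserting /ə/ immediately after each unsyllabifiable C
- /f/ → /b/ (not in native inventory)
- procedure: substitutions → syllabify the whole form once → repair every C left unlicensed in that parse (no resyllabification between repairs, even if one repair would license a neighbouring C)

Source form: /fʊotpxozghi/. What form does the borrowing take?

Substitution: /f/ → /b/, giving /bʊotpxozghi/.
Under (C)V(N), the unsyllabifiable consonants are /t/, /p/, /z/, /g/ (only a nasal (/m/, /n/, or /ŋ/) is licensed in coda position; onsets are limited to one consonant).
Inserting the epenthetic vowel yields /t/ → /tə/, /p/ → /pə/, /z/ → /zə/, /g/ → /gə/.

bʊotəpəxozəgəhi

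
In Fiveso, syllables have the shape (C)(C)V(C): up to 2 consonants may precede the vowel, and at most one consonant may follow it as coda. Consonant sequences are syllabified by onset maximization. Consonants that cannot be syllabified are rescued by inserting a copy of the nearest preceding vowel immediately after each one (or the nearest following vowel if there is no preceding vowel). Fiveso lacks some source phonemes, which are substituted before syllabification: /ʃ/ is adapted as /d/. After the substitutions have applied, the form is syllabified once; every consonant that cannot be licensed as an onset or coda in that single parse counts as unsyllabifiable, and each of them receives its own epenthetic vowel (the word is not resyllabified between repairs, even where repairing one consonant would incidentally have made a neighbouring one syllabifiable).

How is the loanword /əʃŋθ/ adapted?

Substitution: /ʃ/ → /d/, giving /ədŋθ/.
The consonants /ŋ/, /θ/ cannot be parsed into a legal (C)(C)V(C) syllable (at most one coda consonant is licensed; onsets may contain at most 2 consonants).
Epenthesis after each stranded consonant: /ŋ/ → /ŋə/, /θ/ → /θə/.

ədŋəθə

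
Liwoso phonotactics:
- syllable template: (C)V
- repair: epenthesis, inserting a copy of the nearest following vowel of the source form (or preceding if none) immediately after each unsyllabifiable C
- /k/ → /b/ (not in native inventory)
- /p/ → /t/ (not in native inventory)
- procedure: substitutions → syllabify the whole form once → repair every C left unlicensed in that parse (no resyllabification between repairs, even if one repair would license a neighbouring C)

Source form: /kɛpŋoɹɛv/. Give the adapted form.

bɛtoŋoɹɛvɛ

Substitution: /k/ → /b/, /p/ → /t/, giving /bɛtŋoɹɛv/.
Syllabifying with onset maximization leaves /t/, /v/ stranded (no codas are permitted; onsets are limited to one consonant).
Epenthesis after each stranded consonant: /t/ → /to/, /v/ → /vɛ/.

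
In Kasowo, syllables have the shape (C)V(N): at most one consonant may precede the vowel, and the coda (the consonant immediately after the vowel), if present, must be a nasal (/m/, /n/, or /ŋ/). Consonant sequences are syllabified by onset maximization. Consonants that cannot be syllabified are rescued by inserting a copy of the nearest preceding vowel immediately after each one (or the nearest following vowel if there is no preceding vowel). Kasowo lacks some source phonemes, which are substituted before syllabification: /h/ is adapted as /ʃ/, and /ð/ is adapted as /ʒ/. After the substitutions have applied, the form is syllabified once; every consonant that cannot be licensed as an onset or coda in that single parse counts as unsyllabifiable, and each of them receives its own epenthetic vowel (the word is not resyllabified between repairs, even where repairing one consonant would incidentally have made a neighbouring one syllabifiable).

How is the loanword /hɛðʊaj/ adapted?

Substitution: /h/ → /ʃ/, /ð/ → /ʒ/, giving /ʃɛʒʊaj/.
Under (C)V(N), the unsyllabifiable consonants are /j/ (only a nasal (/m/, /n/, or /ŋ/) is licensed in coda position; onsets are limited to one consonant).
Each unlicensed consonant becomes the onset of a new syllable: /j/ → /ja/.

ʃɛʒʊaja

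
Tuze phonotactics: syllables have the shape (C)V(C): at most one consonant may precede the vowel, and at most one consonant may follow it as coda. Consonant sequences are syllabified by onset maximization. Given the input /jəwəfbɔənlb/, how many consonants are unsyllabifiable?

2

Under (C)V(C), the unsyllabifiable consonants are /l/, /b/ (at most one coda consonant is licensed; onsets are limited to one consonant).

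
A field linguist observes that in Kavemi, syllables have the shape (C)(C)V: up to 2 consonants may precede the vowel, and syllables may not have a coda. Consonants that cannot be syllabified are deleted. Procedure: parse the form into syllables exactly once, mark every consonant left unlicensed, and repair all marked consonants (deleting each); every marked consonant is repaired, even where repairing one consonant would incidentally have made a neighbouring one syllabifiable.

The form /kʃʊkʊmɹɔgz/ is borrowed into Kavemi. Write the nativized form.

Syllabifying with onset maximization leaves /g/, /z/ stranded (no codas are permitted; onsets may contain at most 2 consonants).
Deleting the stranded consonants removes /g/, /z/.

kʃʊkʊmɹɔ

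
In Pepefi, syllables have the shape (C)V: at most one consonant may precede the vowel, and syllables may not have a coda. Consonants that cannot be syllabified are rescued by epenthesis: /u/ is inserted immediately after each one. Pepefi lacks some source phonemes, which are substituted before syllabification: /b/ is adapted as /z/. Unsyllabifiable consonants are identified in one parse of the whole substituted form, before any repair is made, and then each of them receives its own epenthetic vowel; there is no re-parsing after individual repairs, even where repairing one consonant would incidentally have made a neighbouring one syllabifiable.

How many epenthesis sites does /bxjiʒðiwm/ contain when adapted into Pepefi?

After substitution the input is /zxjiʒðiwm/.
The unsyllabifiable consonants are /z/, /x/, /ʒ/, /w/, /m/; each receives one epenthetic vowel.

5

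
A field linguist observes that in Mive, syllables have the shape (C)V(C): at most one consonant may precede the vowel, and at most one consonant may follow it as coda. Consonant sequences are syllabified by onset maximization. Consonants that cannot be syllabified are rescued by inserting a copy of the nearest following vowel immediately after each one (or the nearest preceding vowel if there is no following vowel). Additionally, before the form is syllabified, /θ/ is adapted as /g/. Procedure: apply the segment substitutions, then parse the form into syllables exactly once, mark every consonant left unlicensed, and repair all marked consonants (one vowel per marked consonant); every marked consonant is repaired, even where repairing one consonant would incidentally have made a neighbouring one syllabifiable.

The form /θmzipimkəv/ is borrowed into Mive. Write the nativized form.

gimizipimkəv

Substitution: /θ/ → /g/, giving /gmzipimkəv/.
The consonants /g/, /m/ cannot be parsed into a legal (C)V(C) syllable (at most one coda consonant is licensed; onsets are limited to one consonant).
Inserting the epenthetic vowel yields /g/ → /gi/, /m/ → /mi/.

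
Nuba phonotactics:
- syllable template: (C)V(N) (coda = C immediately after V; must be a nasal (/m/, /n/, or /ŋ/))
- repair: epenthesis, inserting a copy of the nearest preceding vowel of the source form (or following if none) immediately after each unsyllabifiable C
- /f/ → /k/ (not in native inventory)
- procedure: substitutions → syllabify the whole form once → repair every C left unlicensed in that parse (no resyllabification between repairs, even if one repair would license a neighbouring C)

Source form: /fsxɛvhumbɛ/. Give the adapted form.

Substitution: /f/ → /k/, giving /ksxɛvhumbɛ/.
Under (C)V(N), the unsyllabifiable consonants are /k/, /s/, /v/ (only a nasal (/m/, /n/, or /ŋ/) is licensed in coda position; onsets are limited to one consonant).
Each unlicensed consonant becomes the onset of a new syllable: /k/ → /kɛ/, /s/ → /sɛ/, /v/ → /vɛ/.

kɛsɛxɛvɛhumbɛ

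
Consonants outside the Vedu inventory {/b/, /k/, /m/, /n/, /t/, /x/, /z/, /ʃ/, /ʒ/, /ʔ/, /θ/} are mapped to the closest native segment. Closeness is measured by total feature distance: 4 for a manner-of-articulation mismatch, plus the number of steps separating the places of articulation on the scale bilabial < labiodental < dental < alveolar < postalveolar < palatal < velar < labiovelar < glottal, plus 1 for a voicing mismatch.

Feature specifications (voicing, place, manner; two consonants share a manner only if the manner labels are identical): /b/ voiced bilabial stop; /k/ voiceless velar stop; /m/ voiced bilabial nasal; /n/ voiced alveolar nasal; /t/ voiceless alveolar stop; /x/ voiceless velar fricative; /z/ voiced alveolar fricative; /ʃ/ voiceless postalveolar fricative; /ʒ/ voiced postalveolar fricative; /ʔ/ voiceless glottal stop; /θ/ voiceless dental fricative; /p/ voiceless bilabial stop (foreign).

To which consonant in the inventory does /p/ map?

/b/ is closest: same manner (stop), place distance 0 (bilabial→bilabial), voicing differs (+1); total 1. Next closest is /t/ at distance 3.

b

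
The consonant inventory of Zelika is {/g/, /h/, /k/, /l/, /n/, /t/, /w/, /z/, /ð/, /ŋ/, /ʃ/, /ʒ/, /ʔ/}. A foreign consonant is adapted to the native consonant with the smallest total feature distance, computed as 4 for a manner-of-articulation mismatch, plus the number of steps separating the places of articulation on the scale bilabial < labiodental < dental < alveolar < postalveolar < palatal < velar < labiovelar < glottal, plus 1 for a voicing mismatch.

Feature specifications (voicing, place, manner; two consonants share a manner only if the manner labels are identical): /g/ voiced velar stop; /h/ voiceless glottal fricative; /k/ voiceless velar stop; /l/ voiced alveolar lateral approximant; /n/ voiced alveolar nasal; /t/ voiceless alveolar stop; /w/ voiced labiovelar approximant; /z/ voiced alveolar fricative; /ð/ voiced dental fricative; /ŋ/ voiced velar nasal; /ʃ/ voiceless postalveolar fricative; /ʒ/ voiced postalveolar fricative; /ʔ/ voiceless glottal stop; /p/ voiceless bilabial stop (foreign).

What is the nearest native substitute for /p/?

t

/t/ is closest: same manner (stop), place distance 3 (bilabial→alveolar), same voicing; total 3. Next closest is /k/ at distance 6.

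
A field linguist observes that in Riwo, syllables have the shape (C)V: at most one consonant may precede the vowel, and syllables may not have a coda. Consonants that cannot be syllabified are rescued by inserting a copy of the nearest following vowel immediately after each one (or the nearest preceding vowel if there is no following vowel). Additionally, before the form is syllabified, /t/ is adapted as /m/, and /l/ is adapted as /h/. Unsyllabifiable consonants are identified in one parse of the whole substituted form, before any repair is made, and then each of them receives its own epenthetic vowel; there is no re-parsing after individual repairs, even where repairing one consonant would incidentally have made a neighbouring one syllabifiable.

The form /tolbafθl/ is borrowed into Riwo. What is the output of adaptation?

mohabafaθaha

Substitution: /t/ → /m/, /l/ → /h/, giving /mohbafθh/.
Syllabifying with onset maximization leaves /h/, /f/, /θ/, /h/ stranded (no codas are permitted; onsets are limited to one consonant).
Epenthesis after each stranded consonant: /h/ → /ha/, /f/ → /fa/, /θ/ → /θa/, /h/ → /ha/.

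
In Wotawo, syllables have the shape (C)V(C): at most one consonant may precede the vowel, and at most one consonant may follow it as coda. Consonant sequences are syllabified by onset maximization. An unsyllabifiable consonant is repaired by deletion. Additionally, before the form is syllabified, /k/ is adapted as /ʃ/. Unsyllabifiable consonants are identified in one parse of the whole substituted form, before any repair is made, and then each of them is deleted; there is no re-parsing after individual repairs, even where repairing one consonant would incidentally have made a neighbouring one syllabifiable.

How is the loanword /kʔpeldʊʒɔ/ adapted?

peldʊʒɔ

Substitution: /k/ → /ʃ/, giving /ʃʔpeldʊʒɔ/.
Syllabifying with onset maximization leaves /ʃ/, /ʔ/ stranded (at most one coda consonant is licensed; onsets are limited to one consonant).
Deleting the stranded consonants removes /ʃ/, /ʔ/.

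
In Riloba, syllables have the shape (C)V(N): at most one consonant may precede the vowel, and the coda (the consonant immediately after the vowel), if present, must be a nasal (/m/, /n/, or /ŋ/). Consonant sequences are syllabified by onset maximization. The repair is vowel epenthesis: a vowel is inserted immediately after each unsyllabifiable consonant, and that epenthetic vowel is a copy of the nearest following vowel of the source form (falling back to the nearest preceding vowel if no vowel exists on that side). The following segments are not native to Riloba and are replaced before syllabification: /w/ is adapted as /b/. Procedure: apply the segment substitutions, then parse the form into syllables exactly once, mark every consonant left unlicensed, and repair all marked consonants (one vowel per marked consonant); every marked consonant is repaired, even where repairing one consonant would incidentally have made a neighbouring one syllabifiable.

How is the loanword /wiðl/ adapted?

Substitution: /w/ → /b/, giving /biðl/.
Syllabifying with onset maximization leaves /ð/, /l/ stranded (only a nasal (/m/, /n/, or /ŋ/) is licensed in coda position; onsets are limited to one consonant).
Epenthesis after each stranded consonant: /ð/ → /ði/, /l/ → /li/.

biðili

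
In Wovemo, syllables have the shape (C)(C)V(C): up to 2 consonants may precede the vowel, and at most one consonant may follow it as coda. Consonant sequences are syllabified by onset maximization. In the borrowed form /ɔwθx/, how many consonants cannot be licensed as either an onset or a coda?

2

The consonants /θ/, /x/ cannot be parsed into a legal (C)(C)V(C) syllable (at most one coda consonant is licensed; onsets may contain at most 2 consonants).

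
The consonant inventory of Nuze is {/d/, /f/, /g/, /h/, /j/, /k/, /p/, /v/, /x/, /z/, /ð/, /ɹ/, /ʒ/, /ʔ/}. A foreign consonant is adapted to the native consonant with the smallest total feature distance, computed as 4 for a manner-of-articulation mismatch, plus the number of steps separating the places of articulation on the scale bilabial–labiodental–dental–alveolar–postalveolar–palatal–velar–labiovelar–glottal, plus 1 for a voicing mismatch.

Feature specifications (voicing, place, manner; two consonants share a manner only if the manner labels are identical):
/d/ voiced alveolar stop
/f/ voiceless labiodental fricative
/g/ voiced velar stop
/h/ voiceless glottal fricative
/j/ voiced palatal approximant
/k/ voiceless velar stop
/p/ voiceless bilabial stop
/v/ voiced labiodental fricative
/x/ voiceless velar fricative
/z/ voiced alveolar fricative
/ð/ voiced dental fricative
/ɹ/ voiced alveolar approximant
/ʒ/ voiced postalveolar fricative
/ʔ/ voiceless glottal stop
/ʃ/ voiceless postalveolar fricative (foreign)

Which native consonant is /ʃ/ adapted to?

ʒ

/ʒ/ is closest: same manner (fricative), place distance 0 (postalveolar→postalveolar), voicing differs (+1); total 1. Next closest is /x/ at distance 2.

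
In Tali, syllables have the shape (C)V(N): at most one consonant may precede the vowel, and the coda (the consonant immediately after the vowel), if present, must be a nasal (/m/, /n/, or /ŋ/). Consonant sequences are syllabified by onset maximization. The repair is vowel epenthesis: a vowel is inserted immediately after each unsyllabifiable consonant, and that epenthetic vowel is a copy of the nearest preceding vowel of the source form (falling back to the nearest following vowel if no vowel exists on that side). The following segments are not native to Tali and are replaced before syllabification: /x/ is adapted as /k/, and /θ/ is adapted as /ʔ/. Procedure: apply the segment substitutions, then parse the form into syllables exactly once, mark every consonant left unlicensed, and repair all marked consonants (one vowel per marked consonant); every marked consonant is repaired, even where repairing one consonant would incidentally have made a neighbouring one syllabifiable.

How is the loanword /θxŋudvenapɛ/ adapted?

Substitution: /θ/ → /ʔ/, /x/ → /k/, giving /ʔkŋudvenapɛ/.
The consonants /ʔ/, /k/, /d/ cannot be parsed into a legal (C)V(N) syllable (only a nasal (/m/, /n/, or /ŋ/) is licensed in coda position; onsets are limited to one consonant).
Inserting the epenthetic vowel yields /ʔ/ → /ʔu/, /k/ → /ku/, /d/ → /du/.

ʔukuŋuduvenapɛ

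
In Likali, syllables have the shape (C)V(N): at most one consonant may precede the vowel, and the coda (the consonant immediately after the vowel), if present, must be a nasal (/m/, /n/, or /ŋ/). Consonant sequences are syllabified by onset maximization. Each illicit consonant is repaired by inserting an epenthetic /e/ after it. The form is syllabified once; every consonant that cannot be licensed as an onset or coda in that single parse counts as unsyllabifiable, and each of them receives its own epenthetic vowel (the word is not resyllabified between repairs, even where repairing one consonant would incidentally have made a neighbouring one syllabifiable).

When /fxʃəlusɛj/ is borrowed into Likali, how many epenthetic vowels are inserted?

3

The unsyllabifiable consonants are /f/, /x/, /j/; each receives one epenthetic vowel.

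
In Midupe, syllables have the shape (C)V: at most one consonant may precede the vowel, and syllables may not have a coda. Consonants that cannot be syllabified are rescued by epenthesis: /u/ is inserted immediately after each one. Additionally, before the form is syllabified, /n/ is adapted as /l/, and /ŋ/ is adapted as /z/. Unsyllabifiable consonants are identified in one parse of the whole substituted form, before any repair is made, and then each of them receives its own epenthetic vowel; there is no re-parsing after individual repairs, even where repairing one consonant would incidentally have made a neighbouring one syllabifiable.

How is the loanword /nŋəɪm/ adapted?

luzəɪmu

Substitution: /n/ → /l/, /ŋ/ → /z/, giving /lzəɪm/.
Syllabifying with onset maximization leaves /l/, /m/ stranded (no codas are permitted; onsets are limited to one consonant).
Each unlicensed consonant becomes the onset of a new syllable: /l/ → /lu/, /m/ → /mu/.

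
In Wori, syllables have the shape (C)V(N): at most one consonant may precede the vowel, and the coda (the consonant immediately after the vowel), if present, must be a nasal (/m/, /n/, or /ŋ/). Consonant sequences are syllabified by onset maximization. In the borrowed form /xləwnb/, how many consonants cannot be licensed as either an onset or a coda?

The consonants /x/, /w/, /n/, /b/ cannot be parsed into a legal (C)V(N) syllable (only a nasal (/m/, /n/, or /ŋ/) is licensed in coda position; onsets are limited to one consonant).

4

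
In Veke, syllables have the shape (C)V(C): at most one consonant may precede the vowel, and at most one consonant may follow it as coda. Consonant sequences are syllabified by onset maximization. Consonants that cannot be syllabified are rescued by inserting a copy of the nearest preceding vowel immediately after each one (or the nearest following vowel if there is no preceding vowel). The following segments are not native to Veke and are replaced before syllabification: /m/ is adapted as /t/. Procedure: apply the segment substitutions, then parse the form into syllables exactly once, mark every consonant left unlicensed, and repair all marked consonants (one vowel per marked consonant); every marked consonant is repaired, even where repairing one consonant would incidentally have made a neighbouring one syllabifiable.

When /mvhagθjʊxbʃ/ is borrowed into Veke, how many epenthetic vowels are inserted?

5

After substitution the input is /tvhagθjʊxbʃ/.
The unsyllabifiable consonants are /t/, /v/, /θ/, /b/, /ʃ/; each receives one epenthetic vowel.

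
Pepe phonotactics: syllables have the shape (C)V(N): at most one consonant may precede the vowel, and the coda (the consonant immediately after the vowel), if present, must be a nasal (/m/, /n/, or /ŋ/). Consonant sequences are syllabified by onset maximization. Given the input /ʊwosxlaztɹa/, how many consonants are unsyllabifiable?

The consonants /s/, /x/, /z/, /t/ cannot be parsed into a legal (C)V(N) syllable (only a nasal (/m/, /n/, or /ŋ/) is licensed in coda position; onsets are limited to one consonant).

4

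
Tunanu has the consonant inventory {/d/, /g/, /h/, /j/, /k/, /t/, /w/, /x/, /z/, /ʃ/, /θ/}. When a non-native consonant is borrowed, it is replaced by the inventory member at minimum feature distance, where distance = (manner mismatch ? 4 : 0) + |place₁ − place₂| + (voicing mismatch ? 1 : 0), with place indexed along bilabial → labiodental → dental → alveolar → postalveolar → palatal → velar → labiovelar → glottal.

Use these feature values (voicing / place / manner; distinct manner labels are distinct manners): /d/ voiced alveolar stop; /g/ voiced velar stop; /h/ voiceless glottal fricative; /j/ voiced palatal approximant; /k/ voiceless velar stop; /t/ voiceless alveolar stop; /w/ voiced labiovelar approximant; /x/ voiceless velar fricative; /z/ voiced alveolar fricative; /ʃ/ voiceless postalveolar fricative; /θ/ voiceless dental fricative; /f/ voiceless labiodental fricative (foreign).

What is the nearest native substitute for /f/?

/θ/ is closest: same manner (fricative), place distance 1 (labiodental→dental), same voicing; total 1. Next closest is /z/ at distance 3.

θ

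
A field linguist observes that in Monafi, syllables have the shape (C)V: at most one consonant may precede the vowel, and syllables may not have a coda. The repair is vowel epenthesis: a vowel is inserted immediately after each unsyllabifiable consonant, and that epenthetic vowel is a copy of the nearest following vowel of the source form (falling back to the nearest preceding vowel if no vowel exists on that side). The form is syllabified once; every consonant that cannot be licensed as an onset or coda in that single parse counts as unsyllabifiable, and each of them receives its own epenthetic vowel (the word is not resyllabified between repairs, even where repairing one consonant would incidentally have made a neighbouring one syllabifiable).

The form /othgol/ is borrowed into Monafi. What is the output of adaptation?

The consonants /t/, /h/, /l/ cannot be parsed into a legal (C)V syllable (no codas are permitted; onsets are limited to one consonant).
Inserting the epenthetic vowel yields /t/ → /to/, /h/ → /ho/, /l/ → /lo/.

otohogolo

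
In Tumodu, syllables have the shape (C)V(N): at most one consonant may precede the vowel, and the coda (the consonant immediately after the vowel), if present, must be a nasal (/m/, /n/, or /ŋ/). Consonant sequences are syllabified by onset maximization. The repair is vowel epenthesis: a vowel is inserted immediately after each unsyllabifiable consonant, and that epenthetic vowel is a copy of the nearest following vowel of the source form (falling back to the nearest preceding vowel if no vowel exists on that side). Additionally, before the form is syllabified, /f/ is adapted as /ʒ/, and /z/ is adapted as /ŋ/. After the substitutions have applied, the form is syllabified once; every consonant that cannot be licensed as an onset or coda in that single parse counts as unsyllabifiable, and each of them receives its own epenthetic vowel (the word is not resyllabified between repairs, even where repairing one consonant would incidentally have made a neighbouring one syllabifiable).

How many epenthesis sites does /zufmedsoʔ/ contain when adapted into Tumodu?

After substitution the input is /ŋuʒmedsoʔ/.
The unsyllabifiable consonants are /ʒ/, /d/, /ʔ/; each receives one epenthetic vowel.

3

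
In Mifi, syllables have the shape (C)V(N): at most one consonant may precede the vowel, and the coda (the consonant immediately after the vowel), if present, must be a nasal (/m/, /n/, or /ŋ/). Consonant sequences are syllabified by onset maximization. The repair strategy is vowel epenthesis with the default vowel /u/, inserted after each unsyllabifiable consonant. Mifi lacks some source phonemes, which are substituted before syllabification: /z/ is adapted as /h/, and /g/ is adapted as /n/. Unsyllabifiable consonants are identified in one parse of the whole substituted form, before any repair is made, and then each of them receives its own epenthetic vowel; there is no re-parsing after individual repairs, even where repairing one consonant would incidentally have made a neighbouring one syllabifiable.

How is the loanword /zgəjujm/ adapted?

hunəjujumu

Substitution: /z/ → /h/, /g/ → /n/, giving /hnəjujm/.
The consonants /h/, /j/, /m/ cannot be parsed into a legal (C)V(N) syllable (only a nasal (/m/, /n/, or /ŋ/) is licensed in coda position; onsets are limited to one consonant).
Inserting the epenthetic vowel yields /h/ → /hu/, /j/ → /ju/, /m/ → /mu/.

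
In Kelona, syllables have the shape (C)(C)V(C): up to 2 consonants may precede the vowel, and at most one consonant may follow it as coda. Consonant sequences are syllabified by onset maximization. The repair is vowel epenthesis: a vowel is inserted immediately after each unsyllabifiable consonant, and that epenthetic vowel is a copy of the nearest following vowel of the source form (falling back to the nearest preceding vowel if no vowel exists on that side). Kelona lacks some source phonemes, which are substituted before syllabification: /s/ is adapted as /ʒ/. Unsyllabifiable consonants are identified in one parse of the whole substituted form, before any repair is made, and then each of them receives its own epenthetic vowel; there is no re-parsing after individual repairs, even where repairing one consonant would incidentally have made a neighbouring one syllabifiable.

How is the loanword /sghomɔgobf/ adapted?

Substitution: /s/ → /ʒ/, giving /ʒghomɔgobf/.
Syllabifying with onset maximization leaves /ʒ/, /f/ stranded (at most one coda consonant is licensed; onsets may contain at most 2 consonants).
Epenthesis after each stranded consonant: /ʒ/ → /ʒo/, /f/ → /fo/.

ʒoghomɔgobfo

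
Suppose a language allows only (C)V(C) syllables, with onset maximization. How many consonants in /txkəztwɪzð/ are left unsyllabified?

Under (C)V(C), the unsyllabifiable consonants are /t/, /x/, /t/, /ð/ (at most one coda consonant is licensed; onsets are limited to one consonant).

4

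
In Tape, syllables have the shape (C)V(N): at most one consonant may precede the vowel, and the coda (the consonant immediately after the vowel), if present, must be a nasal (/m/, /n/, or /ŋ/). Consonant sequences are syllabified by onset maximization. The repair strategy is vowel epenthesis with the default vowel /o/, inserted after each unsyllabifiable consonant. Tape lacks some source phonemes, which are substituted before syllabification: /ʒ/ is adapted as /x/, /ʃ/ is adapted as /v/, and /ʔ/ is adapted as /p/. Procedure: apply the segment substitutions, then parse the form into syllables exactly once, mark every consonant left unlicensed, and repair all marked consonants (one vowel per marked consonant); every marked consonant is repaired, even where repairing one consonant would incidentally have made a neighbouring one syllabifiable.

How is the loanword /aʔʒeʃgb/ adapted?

Substitution: /ʔ/ → /p/, /ʒ/ → /x/, /ʃ/ → /v/, giving /apxevgb/.
The consonants /p/, /v/, /g/, /b/ cannot be parsed into a legal (C)V(N) syllable (only a nasal (/m/, /n/, or /ŋ/) is licensed in coda position; onsets are limited to one consonant).
Each unlicensed consonant becomes the onset of a new syllable: /p/ → /po/, /v/ → /vo/, /g/ → /go/, /b/ → /bo/.

apoxevogobo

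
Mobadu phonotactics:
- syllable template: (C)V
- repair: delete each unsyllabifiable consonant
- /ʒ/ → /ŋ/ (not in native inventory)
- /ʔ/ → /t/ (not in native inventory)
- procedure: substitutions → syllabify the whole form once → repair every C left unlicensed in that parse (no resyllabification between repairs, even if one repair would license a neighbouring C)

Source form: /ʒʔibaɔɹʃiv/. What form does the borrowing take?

tibaɔʃi

Substitution: /ʒ/ → /ŋ/, /ʔ/ → /t/, giving /ŋtibaɔɹʃiv/.
The consonants /ŋ/, /ɹ/, /v/ cannot be parsed into a legal (C)V syllable (no codas are permitted; onsets are limited to one consonant).
Deletion applies to /ŋ/, /ɹ/, /v/.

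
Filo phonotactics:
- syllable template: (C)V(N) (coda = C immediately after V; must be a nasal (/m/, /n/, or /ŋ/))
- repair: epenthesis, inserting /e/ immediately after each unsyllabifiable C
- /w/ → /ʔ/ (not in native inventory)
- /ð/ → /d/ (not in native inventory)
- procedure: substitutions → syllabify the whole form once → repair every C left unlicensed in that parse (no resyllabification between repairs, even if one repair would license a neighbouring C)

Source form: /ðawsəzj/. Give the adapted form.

daʔesəzeje

Substitution: /ð/ → /d/, /w/ → /ʔ/, giving /daʔsəzj/.
Under (C)V(N), the unsyllabifiable consonants are /ʔ/, /z/, /j/ (only a nasal (/m/, /n/, or /ŋ/) is licensed in coda position; onsets are limited to one consonant).
Each unlicensed consonant becomes the onset of a new syllable: /ʔ/ → /ʔe/, /z/ → /ze/, /j/ → /je/.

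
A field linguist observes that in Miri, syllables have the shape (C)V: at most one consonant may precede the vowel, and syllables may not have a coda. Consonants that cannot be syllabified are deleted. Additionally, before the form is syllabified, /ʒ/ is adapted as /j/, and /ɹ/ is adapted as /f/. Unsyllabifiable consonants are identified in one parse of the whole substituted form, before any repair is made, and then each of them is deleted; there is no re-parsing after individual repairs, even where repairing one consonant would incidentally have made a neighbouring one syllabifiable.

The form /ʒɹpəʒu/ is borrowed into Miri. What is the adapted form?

pəju

Substitution: /ʒ/ → /j/, /ɹ/ → /f/, giving /jfpəju/.
Syllabifying with onset maximization leaves /j/, /f/ stranded (no codas are permitted; onsets are limited to one consonant).
Deletion applies to /j/, /f/.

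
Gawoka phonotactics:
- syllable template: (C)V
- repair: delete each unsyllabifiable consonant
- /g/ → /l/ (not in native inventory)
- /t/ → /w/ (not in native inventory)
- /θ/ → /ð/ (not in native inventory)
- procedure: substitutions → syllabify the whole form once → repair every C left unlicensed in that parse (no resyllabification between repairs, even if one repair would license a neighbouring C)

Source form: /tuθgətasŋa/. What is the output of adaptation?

Substitution: /t/ → /w/, /θ/ → /ð/, /g/ → /l/, giving /wuðləwasŋa/.
Syllabifying with onset maximization leaves /ð/, /s/ stranded (no codas are permitted; onsets are limited to one consonant).
Deletion applies to /ð/, /s/.

wuləwaŋa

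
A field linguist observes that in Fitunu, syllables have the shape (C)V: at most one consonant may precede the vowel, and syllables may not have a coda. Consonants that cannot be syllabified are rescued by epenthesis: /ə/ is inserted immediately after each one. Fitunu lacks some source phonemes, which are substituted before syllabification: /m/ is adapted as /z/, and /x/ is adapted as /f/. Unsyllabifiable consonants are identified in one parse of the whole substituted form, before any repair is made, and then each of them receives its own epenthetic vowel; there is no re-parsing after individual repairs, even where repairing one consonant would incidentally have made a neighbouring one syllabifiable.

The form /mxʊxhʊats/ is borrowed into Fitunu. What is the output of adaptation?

Substitution: /m/ → /z/, /x/ → /f/, giving /zfʊfhʊats/.
Syllabifying with onset maximization leaves /z/, /f/, /t/, /s/ stranded (no codas are permitted; onsets are limited to one consonant).
Epenthesis after each stranded consonant: /z/ → /zə/, /f/ → /fə/, /t/ → /tə/, /s/ → /sə/.

zəfʊfəhʊatəsə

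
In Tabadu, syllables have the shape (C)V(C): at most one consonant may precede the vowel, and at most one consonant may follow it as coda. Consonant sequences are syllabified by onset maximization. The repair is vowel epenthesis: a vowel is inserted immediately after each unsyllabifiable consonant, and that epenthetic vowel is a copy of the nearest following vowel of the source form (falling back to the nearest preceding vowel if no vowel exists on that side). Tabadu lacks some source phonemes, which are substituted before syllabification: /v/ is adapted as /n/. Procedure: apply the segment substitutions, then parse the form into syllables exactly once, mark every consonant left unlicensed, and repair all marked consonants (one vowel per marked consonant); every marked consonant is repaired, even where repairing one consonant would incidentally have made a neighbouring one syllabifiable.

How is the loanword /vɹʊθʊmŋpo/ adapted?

nʊɹʊθʊmŋopo

Substitution: /v/ → /n/, giving /nɹʊθʊmŋpo/.
Under (C)V(C), the unsyllabifiable consonants are /n/, /ŋ/ (at most one coda consonant is licensed; onsets are limited to one consonant).
Inserting the epenthetic vowel yields /n/ → /nʊ/, /ŋ/ → /ŋo/.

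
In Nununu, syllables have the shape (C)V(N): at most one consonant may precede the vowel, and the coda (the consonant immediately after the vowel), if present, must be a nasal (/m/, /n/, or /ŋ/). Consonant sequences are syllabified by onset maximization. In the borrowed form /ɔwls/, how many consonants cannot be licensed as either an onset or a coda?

Under (C)V(N), the unsyllabifiable consonants are /w/, /l/, /s/ (only a nasal (/m/, /n/, or /ŋ/) is licensed in coda position; onsets are limited to one consonant).

3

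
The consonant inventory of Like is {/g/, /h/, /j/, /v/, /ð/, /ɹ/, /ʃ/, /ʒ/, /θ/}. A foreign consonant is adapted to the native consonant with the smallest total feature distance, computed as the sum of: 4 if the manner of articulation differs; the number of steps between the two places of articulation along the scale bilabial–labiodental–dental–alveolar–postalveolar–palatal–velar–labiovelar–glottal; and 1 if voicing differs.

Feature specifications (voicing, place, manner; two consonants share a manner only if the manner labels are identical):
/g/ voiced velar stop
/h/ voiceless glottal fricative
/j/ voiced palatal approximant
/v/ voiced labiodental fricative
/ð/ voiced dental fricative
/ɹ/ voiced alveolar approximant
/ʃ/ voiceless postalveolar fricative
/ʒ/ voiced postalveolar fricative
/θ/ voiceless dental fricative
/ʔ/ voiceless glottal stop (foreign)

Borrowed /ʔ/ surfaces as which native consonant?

/g/ is closest: same manner (stop), place distance 2 (glottal→velar), voicing differs (+1); total 3. Next closest is /h/ at distance 4.

g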